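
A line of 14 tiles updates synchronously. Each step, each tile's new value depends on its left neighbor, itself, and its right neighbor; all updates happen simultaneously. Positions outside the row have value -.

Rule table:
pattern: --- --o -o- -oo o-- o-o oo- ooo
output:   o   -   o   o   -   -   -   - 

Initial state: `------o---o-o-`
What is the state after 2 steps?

step 1: ooooo-o-o-o-o-
step 2: o-----o-o-o-o-

o-----o-o-o-o-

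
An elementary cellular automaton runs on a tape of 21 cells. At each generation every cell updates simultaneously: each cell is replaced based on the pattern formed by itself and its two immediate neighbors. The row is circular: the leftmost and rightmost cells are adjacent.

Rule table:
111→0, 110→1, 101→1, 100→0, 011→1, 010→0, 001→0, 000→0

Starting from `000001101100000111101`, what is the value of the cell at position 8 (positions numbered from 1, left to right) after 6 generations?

000001111100000100110
000001000100000000110
000000000000000000110
000000000000000000110  (fixed point — unchanged through generation 6)
position 8 holds 0

0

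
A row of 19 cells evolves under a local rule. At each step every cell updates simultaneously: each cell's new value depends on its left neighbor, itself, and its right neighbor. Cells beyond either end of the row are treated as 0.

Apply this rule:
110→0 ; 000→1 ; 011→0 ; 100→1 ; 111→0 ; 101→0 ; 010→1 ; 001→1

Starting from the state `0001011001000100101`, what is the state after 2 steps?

0000111000000000001

step 1: 1111000111111111101
step 2: 0000111000000000001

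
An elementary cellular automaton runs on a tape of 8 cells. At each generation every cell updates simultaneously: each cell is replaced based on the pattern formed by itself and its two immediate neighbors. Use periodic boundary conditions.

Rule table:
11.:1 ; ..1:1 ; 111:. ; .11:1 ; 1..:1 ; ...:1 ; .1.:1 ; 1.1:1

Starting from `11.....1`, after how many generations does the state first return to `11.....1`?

.1111111
11.....1

2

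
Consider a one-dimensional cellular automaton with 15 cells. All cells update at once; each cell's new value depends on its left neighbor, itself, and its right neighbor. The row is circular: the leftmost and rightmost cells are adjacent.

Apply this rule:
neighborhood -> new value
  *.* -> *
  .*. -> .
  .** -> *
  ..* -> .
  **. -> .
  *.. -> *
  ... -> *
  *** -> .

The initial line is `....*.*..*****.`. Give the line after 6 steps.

*.*.*..*.*.*.*.

***..*.*.*....*
...*..*.*.***.*
**..*..*.**..*.
*.*..*..**.*..*
.*.*..*.*.*.*.*
*.*.*..*.*.*.*.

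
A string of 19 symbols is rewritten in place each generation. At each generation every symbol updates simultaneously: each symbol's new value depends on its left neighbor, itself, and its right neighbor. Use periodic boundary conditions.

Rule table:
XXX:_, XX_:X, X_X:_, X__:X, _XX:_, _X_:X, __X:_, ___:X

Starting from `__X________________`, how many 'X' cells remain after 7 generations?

X_XXXXXXXXXXXXXXXXX
X__________________
XXXXXXXXXXXXXXXXXX_
_________________X_
XXXXXXXXXXXXXXXX_XX
_______________X___
XXXXXXXXXXXXXX_XXXX
count of X: 18

18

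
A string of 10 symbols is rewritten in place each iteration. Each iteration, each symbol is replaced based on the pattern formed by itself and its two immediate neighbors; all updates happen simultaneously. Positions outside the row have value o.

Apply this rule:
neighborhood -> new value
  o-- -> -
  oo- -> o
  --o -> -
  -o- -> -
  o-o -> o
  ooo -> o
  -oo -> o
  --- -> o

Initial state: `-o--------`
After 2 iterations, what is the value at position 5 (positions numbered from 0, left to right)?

o--oooooo-
o--ooooooo
position 5 holds o

o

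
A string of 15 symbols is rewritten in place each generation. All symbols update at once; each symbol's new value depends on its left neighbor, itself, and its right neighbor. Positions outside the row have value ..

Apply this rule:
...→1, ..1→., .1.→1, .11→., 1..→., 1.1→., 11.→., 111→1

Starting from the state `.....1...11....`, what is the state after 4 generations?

1111.1.1.111.1.

1111.1.1....111
.11..1.1.11..1.
.....1.1.....1.
1111.1.1.111.1.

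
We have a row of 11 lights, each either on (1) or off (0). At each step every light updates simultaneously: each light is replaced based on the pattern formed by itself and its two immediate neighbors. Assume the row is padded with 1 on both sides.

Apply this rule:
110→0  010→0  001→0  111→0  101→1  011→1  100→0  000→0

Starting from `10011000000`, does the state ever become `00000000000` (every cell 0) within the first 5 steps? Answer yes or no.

00010000000
00000000000
all cells are 0 at step 2

yes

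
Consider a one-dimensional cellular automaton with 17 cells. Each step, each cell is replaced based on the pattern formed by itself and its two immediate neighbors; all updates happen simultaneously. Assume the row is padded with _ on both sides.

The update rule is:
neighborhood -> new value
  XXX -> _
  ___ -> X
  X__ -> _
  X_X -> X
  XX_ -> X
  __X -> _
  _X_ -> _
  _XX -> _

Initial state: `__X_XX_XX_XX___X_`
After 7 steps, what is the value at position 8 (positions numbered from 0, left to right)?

_

X__X_XX_XX_X_X___
____X_XX_XX_X__XX
XXX__X_XX_XX____X
__X___X_XX_X_XX__
X___X__X_XX_X_X_X
__X_____X_XX_X_X_
X___XXX__X_XX_X__
position 8 holds _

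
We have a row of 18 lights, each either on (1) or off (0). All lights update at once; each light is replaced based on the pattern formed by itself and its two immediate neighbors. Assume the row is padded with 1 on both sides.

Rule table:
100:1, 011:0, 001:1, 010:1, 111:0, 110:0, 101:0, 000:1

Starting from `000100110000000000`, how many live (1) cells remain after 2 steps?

2

111111001111111111
000000110000000000
count of 1: 2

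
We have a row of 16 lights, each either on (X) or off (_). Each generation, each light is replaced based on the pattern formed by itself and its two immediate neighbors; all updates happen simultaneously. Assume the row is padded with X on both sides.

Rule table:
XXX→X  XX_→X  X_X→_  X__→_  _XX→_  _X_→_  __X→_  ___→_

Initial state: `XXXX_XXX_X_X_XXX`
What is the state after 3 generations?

XXXX____________

XXXX__XX______XX
XXXX___X_______X
XXXX____________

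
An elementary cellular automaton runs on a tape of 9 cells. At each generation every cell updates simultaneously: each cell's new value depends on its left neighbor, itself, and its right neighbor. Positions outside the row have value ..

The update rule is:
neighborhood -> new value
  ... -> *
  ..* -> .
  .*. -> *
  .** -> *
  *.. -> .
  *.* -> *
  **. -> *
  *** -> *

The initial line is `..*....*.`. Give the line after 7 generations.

********.

generation 1: *.*.**.*.
generation 2: ********.
generation 3: ********.  (fixed point — unchanged through generation 7)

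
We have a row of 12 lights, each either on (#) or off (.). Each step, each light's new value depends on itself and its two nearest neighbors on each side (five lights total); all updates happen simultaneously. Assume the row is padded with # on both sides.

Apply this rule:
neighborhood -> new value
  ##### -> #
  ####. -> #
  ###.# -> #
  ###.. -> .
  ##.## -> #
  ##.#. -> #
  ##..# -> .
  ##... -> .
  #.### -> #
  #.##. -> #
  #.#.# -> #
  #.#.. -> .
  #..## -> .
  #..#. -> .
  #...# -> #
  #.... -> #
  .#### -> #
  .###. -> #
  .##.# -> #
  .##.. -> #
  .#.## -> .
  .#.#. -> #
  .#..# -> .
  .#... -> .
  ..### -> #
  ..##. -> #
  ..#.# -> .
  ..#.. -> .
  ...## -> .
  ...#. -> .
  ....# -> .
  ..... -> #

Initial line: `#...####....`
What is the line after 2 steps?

..#.###..#..
....##......

....##......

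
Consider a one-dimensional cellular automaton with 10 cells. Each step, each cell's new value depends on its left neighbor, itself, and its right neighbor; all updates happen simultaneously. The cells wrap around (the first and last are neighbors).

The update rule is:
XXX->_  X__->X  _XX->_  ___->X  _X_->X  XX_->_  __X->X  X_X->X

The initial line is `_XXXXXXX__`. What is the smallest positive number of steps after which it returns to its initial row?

X_______XX
_XXXXXXX__

2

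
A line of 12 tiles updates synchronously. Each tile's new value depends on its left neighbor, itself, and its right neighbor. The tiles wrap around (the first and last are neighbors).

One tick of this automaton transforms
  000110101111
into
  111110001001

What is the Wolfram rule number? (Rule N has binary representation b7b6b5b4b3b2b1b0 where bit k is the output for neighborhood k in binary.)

91

position 9: 111 → 0  (bit 7 = 0)
position 4: 110 → 1  (bit 6 = 1)
position 5: 101 → 0  (bit 5 = 0)
position 0: 100 → 1  (bit 4 = 1)
position 3: 011 → 1  (bit 3 = 1)
position 6: 010 → 0  (bit 2 = 0)
position 2: 001 → 1  (bit 1 = 1)
position 1: 000 → 1  (bit 0 = 1)
bits b7..b0 = 01011011 = 91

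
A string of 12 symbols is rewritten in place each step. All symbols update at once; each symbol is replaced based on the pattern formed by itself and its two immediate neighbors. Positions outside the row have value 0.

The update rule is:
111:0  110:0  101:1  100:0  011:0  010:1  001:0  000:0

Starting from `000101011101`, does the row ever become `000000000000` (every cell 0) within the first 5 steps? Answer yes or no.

yes

000111100011
000000000000
all cells are 0 at step 2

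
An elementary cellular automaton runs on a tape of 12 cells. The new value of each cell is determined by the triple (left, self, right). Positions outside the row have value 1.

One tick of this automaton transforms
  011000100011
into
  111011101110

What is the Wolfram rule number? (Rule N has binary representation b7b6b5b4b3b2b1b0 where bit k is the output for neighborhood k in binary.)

position 11: 111 → 0  (bit 7 = 0)
position 2: 110 → 1  (bit 6 = 1)
position 0: 101 → 1  (bit 5 = 1)
position 3: 100 → 0  (bit 4 = 0)
position 1: 011 → 1  (bit 3 = 1)
position 6: 010 → 1  (bit 2 = 1)
position 5: 001 → 1  (bit 1 = 1)
position 4: 000 → 1  (bit 0 = 1)
bits b7..b0 = 01101111 = 111

111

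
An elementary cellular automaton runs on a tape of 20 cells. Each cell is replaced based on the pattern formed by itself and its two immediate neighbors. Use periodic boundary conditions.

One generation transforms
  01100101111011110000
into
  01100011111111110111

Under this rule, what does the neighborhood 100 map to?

At position 3 the neighborhood is 100; the next row has 0 there.

0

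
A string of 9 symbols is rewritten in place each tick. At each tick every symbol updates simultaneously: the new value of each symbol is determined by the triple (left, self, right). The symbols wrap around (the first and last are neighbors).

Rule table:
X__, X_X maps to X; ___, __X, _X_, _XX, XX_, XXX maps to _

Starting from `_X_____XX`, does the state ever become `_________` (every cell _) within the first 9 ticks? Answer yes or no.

no

X_X______
_X_X_____
__X_X____
___X_X___
____X_X__
_____X_X_
______X_X
X______X_
_X______X
tick 9 is _X______X, still not uniform _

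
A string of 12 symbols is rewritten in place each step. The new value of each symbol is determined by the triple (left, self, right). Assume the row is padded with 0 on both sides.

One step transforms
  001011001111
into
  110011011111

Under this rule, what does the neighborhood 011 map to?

At position 4 the neighborhood is 011; the next row has 1 there.

1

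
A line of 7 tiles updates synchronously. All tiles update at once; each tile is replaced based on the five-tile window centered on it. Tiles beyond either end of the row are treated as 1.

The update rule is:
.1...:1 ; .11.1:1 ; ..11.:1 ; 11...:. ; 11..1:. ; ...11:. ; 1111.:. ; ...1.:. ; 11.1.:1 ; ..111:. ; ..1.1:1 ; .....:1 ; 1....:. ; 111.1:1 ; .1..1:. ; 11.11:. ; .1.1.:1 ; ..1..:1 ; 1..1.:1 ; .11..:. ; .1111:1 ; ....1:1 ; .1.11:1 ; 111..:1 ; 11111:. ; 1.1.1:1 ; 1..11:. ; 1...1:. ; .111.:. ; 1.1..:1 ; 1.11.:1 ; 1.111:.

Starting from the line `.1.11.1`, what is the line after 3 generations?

..1.1..

11111..
....1..
..1.1..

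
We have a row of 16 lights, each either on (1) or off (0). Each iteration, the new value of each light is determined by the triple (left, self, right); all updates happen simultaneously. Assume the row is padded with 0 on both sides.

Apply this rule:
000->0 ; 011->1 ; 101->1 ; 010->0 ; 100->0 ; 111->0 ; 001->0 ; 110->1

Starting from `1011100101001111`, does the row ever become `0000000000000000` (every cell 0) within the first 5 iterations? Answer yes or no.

0110100010001001
0111000000000000
0101000000000000
0010000000000000
0000000000000000
all cells are 0 at iteration 5

yes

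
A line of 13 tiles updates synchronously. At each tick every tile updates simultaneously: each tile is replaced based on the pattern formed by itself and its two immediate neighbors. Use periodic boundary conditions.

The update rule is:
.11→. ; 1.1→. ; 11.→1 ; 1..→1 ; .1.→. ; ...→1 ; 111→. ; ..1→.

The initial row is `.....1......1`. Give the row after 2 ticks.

1111..11111..
...11.....11.

...11.....11.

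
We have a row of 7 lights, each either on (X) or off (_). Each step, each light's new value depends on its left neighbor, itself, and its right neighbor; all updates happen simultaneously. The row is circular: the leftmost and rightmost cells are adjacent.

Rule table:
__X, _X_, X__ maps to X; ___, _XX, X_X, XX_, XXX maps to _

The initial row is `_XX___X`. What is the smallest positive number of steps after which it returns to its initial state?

7

___X_XX
X_XX___
X___X_X
_X_XX__
XX___X_
__X_XX_
_XX___X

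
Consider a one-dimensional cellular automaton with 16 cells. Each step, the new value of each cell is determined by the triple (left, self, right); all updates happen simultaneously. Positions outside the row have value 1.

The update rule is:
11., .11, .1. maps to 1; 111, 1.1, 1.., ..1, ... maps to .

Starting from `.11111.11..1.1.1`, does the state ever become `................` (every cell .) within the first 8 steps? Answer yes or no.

no

step 1: .1...1.11..1.1.1
step 2: .1...1.11..1.1.1  (fixed point — unchanged through step 8)
step 8 is .1...1.11..1.1.1, still not uniform .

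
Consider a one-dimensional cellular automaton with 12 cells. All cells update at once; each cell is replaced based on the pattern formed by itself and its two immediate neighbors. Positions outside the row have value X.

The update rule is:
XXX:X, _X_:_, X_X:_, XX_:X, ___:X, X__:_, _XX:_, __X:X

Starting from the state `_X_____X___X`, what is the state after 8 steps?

_X_____XX_X_

___XXXX__XX_
_XX_XXX_X_X_
__X__XX_____
_X__X_X_XXXX
___X_____XXX
_XX__XXXX_XX
__X_X_XXX__X
_X_____XX_X_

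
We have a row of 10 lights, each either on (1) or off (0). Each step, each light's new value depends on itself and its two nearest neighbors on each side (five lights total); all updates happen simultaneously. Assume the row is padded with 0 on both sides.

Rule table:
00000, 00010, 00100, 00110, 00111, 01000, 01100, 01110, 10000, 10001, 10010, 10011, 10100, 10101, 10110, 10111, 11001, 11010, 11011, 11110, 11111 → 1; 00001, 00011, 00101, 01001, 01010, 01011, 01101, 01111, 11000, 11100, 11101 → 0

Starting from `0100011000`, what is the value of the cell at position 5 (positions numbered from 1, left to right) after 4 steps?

1

1111011011
1010110111
0010101110
0100101100
position 5 holds 1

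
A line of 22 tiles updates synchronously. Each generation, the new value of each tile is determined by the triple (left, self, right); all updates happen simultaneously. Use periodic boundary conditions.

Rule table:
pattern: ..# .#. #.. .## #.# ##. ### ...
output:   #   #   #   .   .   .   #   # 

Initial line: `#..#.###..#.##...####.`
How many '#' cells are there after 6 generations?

####..#.###...###.##..
.##.###..#.###.#....##
.....#.###..#..#####..
######..#.#####.###.##
#####.###..###...#...#
####...#.##.#.#######.
count of #: 15

15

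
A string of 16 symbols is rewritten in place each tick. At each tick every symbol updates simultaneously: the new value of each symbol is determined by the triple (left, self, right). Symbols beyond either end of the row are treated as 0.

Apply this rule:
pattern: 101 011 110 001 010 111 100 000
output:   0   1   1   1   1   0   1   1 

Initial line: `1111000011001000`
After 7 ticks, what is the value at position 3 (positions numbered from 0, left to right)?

1001111111111111
1111000000000001
1001111111111111  (repeats tick 1; period 2)
tick 7: 1001111111111111
position 3 holds 1

1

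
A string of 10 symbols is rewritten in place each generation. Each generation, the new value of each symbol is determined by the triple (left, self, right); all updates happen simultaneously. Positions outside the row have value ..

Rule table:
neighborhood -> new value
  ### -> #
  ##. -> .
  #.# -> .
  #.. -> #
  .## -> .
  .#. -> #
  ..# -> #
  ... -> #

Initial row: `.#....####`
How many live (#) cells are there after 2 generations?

5

######.##.
.####....#
count of #: 5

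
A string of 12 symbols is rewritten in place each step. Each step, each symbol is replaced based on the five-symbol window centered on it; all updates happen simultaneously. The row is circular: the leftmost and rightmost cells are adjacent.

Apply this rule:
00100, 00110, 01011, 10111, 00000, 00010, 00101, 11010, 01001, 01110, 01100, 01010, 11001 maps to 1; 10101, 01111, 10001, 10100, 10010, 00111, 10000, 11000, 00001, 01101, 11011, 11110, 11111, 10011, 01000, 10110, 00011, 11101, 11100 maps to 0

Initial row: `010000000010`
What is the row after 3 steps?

010011110111
101000000110
010001100101

010001100101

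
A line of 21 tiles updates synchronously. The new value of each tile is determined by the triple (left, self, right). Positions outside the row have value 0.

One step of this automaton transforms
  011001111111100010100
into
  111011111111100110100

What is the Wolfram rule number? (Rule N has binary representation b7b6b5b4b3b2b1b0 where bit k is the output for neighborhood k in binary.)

position 6: 111 → 1  (bit 7 = 1)
position 2: 110 → 1  (bit 6 = 1)
position 17: 101 → 0  (bit 5 = 0)
position 3: 100 → 0  (bit 4 = 0)
position 1: 011 → 1  (bit 3 = 1)
position 16: 010 → 1  (bit 2 = 1)
position 0: 001 → 1  (bit 1 = 1)
position 14: 000 → 0  (bit 0 = 0)
bits b7..b0 = 11001110 = 206

206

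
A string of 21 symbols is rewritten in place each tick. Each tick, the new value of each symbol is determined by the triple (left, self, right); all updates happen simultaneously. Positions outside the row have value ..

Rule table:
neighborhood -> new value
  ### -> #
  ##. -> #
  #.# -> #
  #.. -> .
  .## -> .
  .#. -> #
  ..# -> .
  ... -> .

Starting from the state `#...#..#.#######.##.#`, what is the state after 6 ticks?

#...#.......##.######

#...#..##.#######.###
#...#...##.#######.##
#...#....##.#######.#
#...#.....##.########
#...#......##.#######
#...#.......##.######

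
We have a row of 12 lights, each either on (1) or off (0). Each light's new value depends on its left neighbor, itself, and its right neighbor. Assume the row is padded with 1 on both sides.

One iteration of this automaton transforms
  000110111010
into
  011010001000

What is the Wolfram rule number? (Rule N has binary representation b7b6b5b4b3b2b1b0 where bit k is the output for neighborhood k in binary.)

position 7: 111 → 0  (bit 7 = 0)
position 4: 110 → 1  (bit 6 = 1)
position 5: 101 → 0  (bit 5 = 0)
position 0: 100 → 0  (bit 4 = 0)
position 3: 011 → 0  (bit 3 = 0)
position 10: 010 → 0  (bit 2 = 0)
position 2: 001 → 1  (bit 1 = 1)
position 1: 000 → 1  (bit 0 = 1)
bits b7..b0 = 01000011 = 67

67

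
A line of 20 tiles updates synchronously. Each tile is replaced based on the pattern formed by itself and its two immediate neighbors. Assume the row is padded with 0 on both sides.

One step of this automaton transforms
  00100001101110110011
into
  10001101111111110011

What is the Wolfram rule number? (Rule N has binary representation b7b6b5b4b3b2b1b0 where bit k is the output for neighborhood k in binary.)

233

position 11: 111 → 1  (bit 7 = 1)
position 8: 110 → 1  (bit 6 = 1)
position 9: 101 → 1  (bit 5 = 1)
position 3: 100 → 0  (bit 4 = 0)
position 7: 011 → 1  (bit 3 = 1)
position 2: 010 → 0  (bit 2 = 0)
position 1: 001 → 0  (bit 1 = 0)
position 0: 000 → 1  (bit 0 = 1)
bits b7..b0 = 11101001 = 233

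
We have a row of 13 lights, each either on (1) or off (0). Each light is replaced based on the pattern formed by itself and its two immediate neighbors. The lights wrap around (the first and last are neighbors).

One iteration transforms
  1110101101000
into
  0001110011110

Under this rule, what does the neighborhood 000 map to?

At position 11 the neighborhood is 000; the next row has 1 there.

1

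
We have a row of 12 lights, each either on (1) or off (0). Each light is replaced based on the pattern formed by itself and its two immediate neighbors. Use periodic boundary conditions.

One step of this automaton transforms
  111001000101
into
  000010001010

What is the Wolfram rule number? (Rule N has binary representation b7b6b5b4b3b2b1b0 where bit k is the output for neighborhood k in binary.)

position 0: 111 → 0  (bit 7 = 0)
position 2: 110 → 0  (bit 6 = 0)
position 10: 101 → 1  (bit 5 = 1)
position 3: 100 → 0  (bit 4 = 0)
position 11: 011 → 0  (bit 3 = 0)
position 5: 010 → 0  (bit 2 = 0)
position 4: 001 → 1  (bit 1 = 1)
position 7: 000 → 0  (bit 0 = 0)
bits b7..b0 = 00100010 = 34

34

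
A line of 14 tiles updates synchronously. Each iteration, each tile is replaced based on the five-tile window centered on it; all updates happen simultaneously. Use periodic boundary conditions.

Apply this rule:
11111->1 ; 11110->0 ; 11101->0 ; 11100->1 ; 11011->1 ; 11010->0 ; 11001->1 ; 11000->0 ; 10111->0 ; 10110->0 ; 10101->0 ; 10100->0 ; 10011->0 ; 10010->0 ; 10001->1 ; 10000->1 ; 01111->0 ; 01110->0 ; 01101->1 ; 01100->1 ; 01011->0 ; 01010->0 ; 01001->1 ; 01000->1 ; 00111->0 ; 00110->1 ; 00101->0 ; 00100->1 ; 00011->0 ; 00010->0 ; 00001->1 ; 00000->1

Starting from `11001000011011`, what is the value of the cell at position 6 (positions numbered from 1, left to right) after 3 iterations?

01101111011100
01110000100101
00010110110000
position 6 holds 1

1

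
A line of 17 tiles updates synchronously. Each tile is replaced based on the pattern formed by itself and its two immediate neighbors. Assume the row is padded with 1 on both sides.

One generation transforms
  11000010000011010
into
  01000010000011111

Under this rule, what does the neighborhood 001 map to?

At position 5 the neighborhood is 001; the next row has 0 there.

0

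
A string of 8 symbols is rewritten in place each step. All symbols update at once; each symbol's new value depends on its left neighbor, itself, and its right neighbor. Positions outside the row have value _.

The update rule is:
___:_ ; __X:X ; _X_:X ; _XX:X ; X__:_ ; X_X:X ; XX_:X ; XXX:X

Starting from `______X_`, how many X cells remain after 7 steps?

7

step 1: _____XX_
step 2: ____XXX_
step 3: ___XXXX_
step 4: __XXXXX_
step 5: _XXXXXX_
step 6: XXXXXXX_
step 7: XXXXXXX_
count of X: 7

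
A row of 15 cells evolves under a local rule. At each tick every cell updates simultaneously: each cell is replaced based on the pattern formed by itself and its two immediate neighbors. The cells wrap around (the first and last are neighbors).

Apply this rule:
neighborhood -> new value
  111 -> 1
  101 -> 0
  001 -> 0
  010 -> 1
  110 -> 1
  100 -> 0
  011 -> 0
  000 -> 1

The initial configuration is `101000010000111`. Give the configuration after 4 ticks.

101001010010100

101011010110011
101001010010001
101001010010100
101001010010100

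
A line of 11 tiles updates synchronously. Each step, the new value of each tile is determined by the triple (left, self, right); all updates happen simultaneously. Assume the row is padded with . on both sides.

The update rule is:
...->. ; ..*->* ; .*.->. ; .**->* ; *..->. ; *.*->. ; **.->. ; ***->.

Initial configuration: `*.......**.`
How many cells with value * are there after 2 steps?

2

.......**..
......**...
count of *: 2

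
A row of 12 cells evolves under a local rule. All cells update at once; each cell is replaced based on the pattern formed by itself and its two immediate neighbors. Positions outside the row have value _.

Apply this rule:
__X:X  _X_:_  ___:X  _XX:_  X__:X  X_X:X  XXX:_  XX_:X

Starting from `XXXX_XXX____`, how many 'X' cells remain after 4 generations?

7

___XX__XXXXX
XXX_XXX____X
__XX__XXXXX_
XX_XXX____XX
count of X: 7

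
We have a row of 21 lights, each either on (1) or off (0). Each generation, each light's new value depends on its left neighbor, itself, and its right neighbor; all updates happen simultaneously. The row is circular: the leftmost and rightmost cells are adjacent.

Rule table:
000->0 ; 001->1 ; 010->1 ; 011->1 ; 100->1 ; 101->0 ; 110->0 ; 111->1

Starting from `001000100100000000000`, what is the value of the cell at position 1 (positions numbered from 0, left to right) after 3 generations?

1

011101111110000000000
111001111101000000000
110111111001100000001
position 1 holds 1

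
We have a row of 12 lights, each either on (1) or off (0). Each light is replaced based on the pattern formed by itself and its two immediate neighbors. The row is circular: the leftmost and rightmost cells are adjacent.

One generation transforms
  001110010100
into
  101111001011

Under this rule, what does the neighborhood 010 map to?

0

At position 7 the neighborhood is 010; the next row has 0 there.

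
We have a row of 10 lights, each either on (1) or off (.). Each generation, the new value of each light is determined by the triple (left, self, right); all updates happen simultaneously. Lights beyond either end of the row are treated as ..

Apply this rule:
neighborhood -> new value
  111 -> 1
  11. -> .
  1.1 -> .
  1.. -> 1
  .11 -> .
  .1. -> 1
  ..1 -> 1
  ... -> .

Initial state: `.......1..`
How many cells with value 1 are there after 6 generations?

3

......111.
.....1.1.1
....11.1.1
...1...1.1
..111.11.1
.1.1.....1
count of 1: 3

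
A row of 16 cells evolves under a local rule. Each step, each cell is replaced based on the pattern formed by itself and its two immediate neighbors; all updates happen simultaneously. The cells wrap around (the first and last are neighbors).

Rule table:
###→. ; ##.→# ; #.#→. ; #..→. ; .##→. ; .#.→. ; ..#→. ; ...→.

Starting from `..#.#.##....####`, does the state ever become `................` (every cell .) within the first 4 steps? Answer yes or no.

yes

step 1: .......#.......#
step 2: ................
all cells are . at step 2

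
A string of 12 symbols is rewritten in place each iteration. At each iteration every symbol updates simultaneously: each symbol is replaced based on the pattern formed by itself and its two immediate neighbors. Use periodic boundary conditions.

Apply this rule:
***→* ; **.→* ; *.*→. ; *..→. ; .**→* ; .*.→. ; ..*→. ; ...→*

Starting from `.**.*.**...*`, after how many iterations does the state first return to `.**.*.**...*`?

iteration 1: .**...**.*..
iteration 2: .**.*.**...*

2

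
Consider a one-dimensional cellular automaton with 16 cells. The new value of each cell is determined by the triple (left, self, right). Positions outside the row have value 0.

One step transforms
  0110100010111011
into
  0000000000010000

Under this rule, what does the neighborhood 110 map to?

0

At position 2 the neighborhood is 110; the next row has 0 there.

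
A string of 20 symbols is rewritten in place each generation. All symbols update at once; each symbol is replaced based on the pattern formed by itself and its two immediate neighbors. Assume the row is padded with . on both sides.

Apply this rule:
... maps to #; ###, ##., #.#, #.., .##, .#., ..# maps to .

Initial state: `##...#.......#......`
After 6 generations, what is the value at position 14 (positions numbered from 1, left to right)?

...#...#####...#####
##...#.......#......  (repeats generation 0; period 2)
generation 6: ##...#.......#......
position 14 holds #

#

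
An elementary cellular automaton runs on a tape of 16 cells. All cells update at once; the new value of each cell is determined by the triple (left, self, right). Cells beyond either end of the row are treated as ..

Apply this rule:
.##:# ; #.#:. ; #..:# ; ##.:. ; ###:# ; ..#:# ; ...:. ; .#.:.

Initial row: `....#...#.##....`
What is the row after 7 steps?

.#.##.#.#.#.#...

...#.#.#..#.#...
..#.....##...#..
.#.#...##.#.#.#.
#...#.##.......#
.#.#..#.#.....#.
#...##...#...#.#
.#.##.#.#.#.#...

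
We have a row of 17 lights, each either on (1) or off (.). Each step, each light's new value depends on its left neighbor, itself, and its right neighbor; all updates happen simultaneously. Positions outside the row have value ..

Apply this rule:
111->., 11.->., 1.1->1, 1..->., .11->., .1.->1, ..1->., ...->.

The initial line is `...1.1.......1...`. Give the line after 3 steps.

.............1...

...111.......1...
.............1...
.............1...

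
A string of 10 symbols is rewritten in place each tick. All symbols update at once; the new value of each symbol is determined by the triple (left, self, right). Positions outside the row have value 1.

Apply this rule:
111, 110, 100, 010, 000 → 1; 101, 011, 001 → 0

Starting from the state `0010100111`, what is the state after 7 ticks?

1111001010

tick 1: 1010110011
tick 2: 1010011001
tick 3: 1011001100
tick 4: 1001100110
tick 5: 1100110010
tick 6: 1110011010
tick 7: 1111001010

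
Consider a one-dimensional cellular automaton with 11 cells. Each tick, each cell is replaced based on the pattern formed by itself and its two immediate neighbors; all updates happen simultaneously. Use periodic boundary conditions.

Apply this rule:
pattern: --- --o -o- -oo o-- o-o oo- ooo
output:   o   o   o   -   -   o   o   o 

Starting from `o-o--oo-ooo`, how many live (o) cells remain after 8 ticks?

9

tick 1: ooo-o-oo-oo
tick 2: oooooo-oo-o
tick 3: ooooooo-oo-
tick 4: -ooooooo-oo
tick 5: o-ooooooo-o
tick 6: oo-ooooooo-
tick 7: -oo-ooooooo
tick 8: o-oo-oooooo
count of o: 9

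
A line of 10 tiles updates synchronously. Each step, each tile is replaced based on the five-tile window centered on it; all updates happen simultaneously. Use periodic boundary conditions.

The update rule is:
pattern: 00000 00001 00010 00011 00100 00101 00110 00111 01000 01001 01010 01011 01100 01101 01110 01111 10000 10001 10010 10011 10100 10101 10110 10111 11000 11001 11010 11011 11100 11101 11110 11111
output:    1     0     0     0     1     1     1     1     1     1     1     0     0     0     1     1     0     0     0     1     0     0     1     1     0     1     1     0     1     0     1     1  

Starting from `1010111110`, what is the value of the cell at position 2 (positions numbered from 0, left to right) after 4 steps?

1

0100111101
1011111010
0011110101
1111101010
position 2 holds 1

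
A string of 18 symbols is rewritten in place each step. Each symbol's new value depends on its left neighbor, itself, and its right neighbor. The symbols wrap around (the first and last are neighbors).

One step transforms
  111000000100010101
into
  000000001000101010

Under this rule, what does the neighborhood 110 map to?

0

At position 2 the neighborhood is 110; the next row has 0 there.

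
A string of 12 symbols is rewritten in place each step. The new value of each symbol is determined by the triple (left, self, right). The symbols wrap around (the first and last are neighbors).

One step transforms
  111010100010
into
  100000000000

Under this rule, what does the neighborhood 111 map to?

At position 1 the neighborhood is 111; the next row has 0 there.

0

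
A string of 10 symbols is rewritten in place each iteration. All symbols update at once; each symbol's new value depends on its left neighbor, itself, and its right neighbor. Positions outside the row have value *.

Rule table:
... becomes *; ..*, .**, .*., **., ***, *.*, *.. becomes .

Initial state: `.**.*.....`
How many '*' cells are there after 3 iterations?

......***.
.****.....
......***.
count of *: 3

3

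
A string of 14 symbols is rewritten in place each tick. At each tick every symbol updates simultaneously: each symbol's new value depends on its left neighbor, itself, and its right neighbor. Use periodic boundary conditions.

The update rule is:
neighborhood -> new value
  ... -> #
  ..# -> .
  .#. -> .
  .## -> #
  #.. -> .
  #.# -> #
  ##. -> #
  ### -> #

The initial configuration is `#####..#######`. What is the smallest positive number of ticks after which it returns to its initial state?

#####..#######

1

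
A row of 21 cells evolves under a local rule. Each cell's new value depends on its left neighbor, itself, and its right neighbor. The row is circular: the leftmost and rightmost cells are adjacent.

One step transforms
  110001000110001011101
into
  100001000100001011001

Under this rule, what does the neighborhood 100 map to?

At position 2 the neighborhood is 100; the next row has 0 there.

0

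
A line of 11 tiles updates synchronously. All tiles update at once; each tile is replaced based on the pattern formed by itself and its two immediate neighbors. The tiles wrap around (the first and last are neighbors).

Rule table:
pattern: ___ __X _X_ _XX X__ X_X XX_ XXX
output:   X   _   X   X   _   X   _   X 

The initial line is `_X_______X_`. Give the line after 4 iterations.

_X_XXXXX_X_
_XXXXXX_XX_
_XXXXX_XX__
_XXXX_XX__X

_XXXX_XX__X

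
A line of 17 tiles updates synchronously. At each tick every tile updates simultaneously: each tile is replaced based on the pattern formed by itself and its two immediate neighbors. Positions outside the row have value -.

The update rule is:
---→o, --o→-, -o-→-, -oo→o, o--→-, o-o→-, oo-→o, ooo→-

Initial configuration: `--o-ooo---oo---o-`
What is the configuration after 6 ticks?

tick 1: o---o-o-o-oo-o---
tick 2: --o-------oo---oo
tick 3: o---ooooo-oo-o-oo
tick 4: --o-o---o-oo---oo
tick 5: o-----o---oo-o-oo
tick 6: --ooo---o-oo---oo

--ooo---o-oo---oo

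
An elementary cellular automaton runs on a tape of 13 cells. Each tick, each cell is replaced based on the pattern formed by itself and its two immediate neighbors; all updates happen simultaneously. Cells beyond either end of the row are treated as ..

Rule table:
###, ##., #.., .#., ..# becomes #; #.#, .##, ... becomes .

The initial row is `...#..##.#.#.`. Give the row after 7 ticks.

####.###.####

..####.#.#.##
.#.###.#.#..#
##..##.#.####
.###.#.#..###
#.##.#.###.##
#..#.#..##..#
####.###.####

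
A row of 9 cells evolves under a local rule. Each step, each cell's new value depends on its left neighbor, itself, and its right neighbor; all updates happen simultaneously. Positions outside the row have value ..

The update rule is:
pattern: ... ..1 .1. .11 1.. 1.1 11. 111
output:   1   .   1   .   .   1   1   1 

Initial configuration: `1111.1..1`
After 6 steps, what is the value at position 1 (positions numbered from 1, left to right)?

1

step 1: .11111..1
step 2: ..1111..1
step 3: 1..111..1
step 4: 1...11..1
step 5: 1.1..1..1
step 6: 111..1..1
position 1 holds 1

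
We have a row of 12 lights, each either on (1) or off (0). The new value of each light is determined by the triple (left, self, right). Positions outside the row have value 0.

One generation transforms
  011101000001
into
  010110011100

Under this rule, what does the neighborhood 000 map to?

At position 7 the neighborhood is 000; the next row has 1 there.

1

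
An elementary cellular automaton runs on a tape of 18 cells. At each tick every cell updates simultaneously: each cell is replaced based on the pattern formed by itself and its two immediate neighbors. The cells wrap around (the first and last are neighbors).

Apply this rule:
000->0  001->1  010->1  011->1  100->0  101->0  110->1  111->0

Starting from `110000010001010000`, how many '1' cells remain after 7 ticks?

110000110011010001
010001110111010011
010011010101010111
010111010101010101
010101010101010101
010101010101010101  (fixed point — unchanged through tick 7)
count of 1: 9

9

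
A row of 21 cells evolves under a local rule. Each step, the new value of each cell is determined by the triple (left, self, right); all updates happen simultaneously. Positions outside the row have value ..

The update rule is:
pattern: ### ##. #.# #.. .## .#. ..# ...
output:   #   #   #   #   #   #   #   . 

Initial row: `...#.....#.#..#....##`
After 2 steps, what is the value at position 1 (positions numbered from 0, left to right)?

step 1: ..###...########..###
step 2: .#####.##############
position 1 holds #

#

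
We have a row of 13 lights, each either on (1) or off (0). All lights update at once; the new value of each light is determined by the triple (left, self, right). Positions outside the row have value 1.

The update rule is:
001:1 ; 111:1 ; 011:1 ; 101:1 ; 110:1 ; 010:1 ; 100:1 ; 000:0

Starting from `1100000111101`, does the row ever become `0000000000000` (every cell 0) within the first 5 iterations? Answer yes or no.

no

1110001111111
1111011111111
1111111111111
1111111111111  (fixed point — unchanged through iteration 5)
iteration 5 is 1111111111111, still not uniform 0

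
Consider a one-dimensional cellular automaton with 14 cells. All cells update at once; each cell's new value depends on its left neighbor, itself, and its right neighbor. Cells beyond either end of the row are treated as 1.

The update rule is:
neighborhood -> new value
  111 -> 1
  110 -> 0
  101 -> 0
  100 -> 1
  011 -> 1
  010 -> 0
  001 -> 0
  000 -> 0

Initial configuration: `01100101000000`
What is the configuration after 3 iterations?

iteration 1: 01010000100000
iteration 2: 00001000010000
iteration 3: 10000100001000

10000100001000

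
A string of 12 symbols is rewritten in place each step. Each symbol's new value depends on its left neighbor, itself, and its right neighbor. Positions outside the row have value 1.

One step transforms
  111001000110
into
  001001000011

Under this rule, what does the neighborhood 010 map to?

1

At position 5 the neighborhood is 010; the next row has 1 there.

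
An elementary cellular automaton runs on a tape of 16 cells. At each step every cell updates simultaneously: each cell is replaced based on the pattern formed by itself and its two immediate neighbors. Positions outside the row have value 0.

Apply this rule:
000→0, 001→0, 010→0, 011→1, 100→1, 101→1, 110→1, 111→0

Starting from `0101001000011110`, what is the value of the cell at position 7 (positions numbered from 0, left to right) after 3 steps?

0

0010100100010011
0001010010001011
0000101001000111
position 7 holds 0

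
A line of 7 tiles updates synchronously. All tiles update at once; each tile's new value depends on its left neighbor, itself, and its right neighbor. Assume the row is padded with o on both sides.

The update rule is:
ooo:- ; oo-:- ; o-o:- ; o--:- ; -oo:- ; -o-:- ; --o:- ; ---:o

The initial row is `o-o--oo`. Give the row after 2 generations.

-------
-ooooo-

-ooooo-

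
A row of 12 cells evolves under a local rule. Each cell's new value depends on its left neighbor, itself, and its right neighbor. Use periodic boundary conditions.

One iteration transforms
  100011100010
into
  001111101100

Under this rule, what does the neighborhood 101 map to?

0

At position 11 the neighborhood is 101; the next row has 0 there.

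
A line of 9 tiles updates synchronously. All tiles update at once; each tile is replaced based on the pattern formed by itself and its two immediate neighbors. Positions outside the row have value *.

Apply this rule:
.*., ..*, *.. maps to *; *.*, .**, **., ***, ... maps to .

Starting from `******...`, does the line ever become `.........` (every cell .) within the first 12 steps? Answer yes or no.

......*.*
*....**..
.*..*..**
.******..
.......**
*.....*..
.*...****
.**.*....
....**..*
*..*..**.
.*****...
......*.*
step 12 is ......*.*, still not uniform .

no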